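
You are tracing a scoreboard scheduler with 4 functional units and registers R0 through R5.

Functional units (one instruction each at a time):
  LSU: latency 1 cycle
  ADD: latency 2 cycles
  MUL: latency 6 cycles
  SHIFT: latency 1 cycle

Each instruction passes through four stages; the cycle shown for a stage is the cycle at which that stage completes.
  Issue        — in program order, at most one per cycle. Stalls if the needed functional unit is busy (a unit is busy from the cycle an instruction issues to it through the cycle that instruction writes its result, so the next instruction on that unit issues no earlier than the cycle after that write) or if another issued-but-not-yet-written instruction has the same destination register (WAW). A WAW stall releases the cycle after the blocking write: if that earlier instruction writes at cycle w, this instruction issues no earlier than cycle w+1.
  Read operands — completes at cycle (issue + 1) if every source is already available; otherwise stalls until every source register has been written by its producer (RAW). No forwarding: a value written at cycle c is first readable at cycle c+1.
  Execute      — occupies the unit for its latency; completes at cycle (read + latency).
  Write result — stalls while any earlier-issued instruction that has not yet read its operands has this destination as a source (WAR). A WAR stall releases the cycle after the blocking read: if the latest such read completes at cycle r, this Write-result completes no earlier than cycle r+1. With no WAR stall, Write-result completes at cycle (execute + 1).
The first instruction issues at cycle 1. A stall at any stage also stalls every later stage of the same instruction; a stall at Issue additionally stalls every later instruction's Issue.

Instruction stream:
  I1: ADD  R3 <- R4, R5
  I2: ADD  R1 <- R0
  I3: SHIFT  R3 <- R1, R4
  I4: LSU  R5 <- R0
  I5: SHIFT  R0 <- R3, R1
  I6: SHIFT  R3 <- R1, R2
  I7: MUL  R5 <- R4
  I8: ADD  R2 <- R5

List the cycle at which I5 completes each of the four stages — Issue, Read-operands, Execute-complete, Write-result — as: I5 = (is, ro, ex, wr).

c1: I1 issues→ADD
c2: I1 reads
c4: I1 exec-done
c5: I1 writes R3
c6: I2 issues→ADD
c7: I2 reads; I3 issues→SHIFT
c8: I4 issues→LSU
c9: I2 exec-done; I4 reads
c10: I2 writes R1; I4 exec-done
c11: I3 reads; I4 writes R5
c12: I3 exec-done
c13: I3 writes R3
c14: I5 issues→SHIFT
c15: I5 reads
c16: I5 exec-done
c17: I5 writes R0
c18: I6 issues→SHIFT
c19: I6 reads; I7 issues→MUL
c20: I6 exec-done; I7 reads; I8 issues→ADD
c21: I6 writes R3
c26: I7 exec-done
c27: I7 writes R5
c28: I8 reads
c30: I8 exec-done
c31: I8 writes R2

I5 = (14, 15, 16, 17)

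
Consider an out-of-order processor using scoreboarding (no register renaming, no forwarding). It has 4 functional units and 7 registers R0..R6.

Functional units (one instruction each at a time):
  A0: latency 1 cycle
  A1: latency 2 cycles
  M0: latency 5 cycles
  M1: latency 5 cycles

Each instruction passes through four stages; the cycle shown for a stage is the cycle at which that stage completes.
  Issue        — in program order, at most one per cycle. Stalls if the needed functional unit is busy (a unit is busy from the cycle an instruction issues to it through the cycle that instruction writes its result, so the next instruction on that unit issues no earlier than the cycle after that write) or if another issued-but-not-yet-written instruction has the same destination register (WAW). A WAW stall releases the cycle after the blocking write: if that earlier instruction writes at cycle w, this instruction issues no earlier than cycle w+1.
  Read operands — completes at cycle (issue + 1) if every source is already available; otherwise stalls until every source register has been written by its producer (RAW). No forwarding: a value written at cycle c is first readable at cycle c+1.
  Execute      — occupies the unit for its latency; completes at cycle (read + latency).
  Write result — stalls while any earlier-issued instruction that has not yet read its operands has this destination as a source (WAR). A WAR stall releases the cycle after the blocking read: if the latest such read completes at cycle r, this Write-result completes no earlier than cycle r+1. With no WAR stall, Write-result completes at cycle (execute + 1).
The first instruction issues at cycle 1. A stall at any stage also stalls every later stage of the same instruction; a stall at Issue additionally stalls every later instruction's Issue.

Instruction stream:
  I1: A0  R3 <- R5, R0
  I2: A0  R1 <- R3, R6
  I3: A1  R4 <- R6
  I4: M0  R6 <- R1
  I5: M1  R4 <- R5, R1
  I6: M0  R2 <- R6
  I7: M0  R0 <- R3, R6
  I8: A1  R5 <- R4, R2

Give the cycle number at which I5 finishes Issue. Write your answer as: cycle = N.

t=1  I1→A0
t=2  I1 RO
t=3  I1 EX
t=4  I1 WR R3
t=5  I2→A0
t=6  I2 RO; I3→A1
t=7  I2 EX; I3 RO; I4→M0
t=8  I2 WR R1
t=9  I3 EX; I4 RO
t=10  I3 WR R4
t=11  I5→M1
t=12  I5 RO
t=14  I4 EX
t=15  I4 WR R6
t=16  I6→M0
t=17  I5 EX; I6 RO
t=18  I5 WR R4
t=22  I6 EX
t=23  I6 WR R2
t=24  I7→M0
t=25  I7 RO; I8→A1
t=26  I8 RO
t=28  I8 EX
t=29  I8 WR R5
t=30  I7 EX
t=31  I7 WR R0

cycle = 11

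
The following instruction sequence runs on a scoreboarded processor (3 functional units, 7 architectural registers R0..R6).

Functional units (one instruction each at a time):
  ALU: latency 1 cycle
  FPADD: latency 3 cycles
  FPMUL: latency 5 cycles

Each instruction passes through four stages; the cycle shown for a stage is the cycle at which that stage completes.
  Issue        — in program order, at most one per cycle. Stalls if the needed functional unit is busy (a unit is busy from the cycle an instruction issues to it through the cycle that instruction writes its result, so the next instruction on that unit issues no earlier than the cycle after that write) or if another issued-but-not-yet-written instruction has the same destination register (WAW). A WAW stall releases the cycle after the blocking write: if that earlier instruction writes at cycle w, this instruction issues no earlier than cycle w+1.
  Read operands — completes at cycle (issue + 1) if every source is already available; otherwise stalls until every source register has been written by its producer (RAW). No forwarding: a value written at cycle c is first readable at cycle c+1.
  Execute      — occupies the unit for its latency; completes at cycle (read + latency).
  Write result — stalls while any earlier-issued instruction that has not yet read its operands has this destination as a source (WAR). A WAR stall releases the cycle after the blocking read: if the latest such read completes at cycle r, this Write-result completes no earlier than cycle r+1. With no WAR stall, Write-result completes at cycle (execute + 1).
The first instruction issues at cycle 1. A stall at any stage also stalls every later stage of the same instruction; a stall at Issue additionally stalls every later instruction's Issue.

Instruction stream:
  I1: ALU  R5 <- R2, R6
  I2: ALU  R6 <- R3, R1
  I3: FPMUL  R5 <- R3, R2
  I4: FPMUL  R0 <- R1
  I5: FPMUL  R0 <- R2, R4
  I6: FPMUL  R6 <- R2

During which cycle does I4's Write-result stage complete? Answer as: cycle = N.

1) issue 1, read 2, done 3, write 4
2) issue 5, read 6, done 7, write 8  <struct: ALU busy until I1 writes@4>
3) issue 6, read 7, done 12, write 13
4) issue 14, read 15, done 20, write 21  <struct: FPMUL busy until I3 writes@13>
5) issue 22, read 23, done 28, write 29  <struct: FPMUL busy until I4 writes@21>
6) issue 30, read 31, done 36, write 37  <struct: FPMUL busy until I5 writes@29>

cycle = 21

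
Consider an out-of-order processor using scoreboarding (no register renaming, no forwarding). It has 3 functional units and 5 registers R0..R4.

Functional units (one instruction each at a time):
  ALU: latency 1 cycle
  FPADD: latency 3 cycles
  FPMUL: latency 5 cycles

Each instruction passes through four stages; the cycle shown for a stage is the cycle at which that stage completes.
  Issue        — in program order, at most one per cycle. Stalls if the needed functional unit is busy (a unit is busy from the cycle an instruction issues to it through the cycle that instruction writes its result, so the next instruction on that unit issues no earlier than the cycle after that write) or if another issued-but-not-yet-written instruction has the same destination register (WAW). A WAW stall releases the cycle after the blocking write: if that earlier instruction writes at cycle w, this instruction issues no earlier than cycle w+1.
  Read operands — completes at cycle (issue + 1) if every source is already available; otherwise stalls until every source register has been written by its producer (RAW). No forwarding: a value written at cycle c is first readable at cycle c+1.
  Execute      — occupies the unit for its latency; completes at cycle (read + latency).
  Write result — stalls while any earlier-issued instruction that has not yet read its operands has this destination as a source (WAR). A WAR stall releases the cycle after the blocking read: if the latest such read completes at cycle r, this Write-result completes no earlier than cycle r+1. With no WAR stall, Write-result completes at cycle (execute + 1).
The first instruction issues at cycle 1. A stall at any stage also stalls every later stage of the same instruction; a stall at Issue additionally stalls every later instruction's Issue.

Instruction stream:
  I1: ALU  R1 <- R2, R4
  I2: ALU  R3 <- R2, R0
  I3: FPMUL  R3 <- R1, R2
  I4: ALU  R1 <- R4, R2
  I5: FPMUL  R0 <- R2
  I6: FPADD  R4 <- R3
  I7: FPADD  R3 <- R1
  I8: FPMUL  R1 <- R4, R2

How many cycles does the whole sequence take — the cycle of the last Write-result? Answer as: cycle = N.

cycle = 32

[I1] 1/2/3/4
[I2] 5/6/7/8  (struct: ALU busy until I1 writes@4)
[I3] 9/10/15/16  (WAW R3: wait I2 write@8)
[I4] 10/11/12/13
[I5] 17/18/23/24  (struct: FPMUL busy until I3 writes@16)
[I6] 18/19/22/23
[I7] 24/25/28/29  (struct: FPADD busy until I6 writes@23)
[I8] 25/26/31/32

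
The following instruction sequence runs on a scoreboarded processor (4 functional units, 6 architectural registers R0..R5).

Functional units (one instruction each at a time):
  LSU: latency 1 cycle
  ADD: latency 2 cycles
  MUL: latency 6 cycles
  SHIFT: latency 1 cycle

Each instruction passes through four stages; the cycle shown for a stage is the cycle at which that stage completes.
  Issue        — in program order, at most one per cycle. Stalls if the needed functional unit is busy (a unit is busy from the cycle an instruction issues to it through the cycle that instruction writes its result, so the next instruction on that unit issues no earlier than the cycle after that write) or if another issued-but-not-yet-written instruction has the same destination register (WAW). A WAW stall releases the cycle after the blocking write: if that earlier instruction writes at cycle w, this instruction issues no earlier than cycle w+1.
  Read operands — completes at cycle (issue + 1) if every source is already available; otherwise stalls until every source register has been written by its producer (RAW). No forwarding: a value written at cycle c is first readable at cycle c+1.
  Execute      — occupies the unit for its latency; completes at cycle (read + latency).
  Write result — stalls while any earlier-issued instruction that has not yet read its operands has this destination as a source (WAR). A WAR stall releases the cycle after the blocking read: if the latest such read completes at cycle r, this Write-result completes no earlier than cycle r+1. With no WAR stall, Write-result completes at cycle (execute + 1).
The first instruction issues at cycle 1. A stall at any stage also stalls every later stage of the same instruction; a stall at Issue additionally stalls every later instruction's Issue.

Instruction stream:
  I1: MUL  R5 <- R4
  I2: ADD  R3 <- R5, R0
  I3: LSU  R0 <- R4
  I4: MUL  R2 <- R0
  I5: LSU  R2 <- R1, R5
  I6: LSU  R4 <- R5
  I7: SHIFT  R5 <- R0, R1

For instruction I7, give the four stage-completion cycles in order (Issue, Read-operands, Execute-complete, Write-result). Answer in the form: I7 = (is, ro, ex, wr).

I7 = (25, 26, 27, 28)

cycle 1: issue I1 (MUL)
cycle 2: I1 read-ops; issue I2 (ADD)
cycle 3: issue I3 (LSU)
cycle 4: I3 read-ops
cycle 5: I3 finished on LSU
cycle 8: I1 finished on MUL
cycle 9: I1→R5
cycle 10: I2 read-ops; issue I4 (MUL)
cycle 11: I3→R0
cycle 12: I2 finished on ADD; I4 read-ops
cycle 13: I2→R3
cycle 18: I4 finished on MUL
cycle 19: I4→R2
cycle 20: issue I5 (LSU)
cycle 21: I5 read-ops
cycle 22: I5 finished on LSU
cycle 23: I5→R2
cycle 24: issue I6 (LSU)
cycle 25: I6 read-ops; issue I7 (SHIFT)
cycle 26: I6 finished on LSU; I7 read-ops
cycle 27: I6→R4; I7 finished on SHIFT
cycle 28: I7→R5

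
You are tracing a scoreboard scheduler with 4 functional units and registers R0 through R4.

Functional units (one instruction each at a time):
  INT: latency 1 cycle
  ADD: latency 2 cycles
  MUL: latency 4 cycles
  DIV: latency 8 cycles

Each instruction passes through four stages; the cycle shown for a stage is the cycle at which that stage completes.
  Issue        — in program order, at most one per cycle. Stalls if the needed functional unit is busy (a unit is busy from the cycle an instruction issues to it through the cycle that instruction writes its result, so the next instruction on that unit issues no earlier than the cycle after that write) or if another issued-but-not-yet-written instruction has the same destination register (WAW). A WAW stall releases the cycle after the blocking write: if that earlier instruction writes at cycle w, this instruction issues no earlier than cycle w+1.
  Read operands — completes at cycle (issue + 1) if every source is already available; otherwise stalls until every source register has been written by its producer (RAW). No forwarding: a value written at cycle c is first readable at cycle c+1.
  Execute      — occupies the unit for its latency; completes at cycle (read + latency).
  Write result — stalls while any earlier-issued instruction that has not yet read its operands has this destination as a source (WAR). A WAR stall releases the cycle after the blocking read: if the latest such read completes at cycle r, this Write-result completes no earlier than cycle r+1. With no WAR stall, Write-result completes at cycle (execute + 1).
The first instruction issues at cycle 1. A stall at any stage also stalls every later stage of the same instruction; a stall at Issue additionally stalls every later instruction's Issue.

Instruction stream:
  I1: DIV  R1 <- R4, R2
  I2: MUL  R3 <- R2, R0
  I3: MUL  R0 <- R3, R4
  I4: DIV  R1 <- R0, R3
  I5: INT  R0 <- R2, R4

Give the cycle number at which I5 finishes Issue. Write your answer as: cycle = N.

cycle = 16

[I1] 1/2/10/11
[I2] 2/3/7/8
[I3] 9/10/14/15  (struct: MUL busy until I2 writes@8)
[I4] 12/16/24/25  (struct: DIV busy until I1 writes@11; RAW R0: wait I3 write@15)
[I5] 16/17/18/19  (WAW R0: wait I3 write@15)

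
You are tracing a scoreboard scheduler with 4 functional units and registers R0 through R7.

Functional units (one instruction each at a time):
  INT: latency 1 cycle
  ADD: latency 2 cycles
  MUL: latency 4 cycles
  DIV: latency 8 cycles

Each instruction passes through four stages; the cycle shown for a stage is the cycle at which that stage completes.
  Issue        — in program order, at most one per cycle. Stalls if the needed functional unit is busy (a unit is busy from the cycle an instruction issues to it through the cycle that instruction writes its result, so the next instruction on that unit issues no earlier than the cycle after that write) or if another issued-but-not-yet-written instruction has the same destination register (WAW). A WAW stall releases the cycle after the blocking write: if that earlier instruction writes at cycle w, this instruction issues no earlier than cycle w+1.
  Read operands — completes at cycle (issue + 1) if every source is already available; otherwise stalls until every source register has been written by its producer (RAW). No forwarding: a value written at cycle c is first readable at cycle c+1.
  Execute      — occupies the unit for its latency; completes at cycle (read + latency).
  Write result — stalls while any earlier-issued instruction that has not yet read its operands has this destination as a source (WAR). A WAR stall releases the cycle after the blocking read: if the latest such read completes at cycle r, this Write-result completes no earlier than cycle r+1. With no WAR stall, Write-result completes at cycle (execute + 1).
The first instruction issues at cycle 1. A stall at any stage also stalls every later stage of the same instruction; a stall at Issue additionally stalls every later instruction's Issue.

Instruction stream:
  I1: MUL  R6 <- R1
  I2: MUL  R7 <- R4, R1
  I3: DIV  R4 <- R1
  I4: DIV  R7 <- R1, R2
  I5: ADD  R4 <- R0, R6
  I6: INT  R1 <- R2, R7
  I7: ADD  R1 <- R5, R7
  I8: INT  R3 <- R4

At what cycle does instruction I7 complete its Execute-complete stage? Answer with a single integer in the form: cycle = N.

I1: IS=1 RO=2 EX=6 WR=7
I2: IS=8 RO=9 EX=13 WR=14  [struct: MUL busy until I1 writes@7]
I3: IS=9 RO=10 EX=18 WR=19
I4: IS=20 RO=21 EX=29 WR=30  [struct: DIV busy until I3 writes@19]
I5: IS=21 RO=22 EX=24 WR=25
I6: IS=22 RO=31 EX=32 WR=33  [RAW R7: wait I4 write@30]
I7: IS=34 RO=35 EX=37 WR=38  [WAW R1: wait I6 write@33]
I8: IS=35 RO=36 EX=37 WR=38

cycle = 37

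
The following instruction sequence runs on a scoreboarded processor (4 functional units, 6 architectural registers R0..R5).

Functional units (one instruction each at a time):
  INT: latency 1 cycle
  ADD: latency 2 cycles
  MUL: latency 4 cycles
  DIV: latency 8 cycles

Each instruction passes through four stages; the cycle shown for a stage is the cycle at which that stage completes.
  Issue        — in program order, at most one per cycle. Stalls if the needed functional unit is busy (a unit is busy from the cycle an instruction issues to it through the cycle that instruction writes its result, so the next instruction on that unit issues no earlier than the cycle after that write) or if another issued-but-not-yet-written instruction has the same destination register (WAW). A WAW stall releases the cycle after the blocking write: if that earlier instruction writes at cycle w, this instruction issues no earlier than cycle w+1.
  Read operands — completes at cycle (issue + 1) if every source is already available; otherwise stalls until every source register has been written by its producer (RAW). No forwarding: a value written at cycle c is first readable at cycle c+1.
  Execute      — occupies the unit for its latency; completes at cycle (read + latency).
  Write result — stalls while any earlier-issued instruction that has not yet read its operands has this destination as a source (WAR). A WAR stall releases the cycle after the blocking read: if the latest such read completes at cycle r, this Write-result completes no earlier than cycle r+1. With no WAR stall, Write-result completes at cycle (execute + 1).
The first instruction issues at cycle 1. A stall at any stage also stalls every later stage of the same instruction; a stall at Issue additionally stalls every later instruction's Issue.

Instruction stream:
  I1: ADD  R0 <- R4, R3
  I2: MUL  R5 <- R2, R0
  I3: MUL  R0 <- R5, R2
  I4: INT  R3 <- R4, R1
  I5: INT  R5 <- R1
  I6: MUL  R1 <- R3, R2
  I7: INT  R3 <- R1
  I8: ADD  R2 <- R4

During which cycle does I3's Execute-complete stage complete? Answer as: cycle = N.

cycle = 17

[1] I1 dispatched to ADD
[2] I1 operands ready | I2 dispatched to MUL
[4] I1 complete
[5] R0←I1
[6] I2 operands ready
[10] I2 complete
[11] R5←I2
[12] I3 dispatched to MUL
[13] I3 operands ready | I4 dispatched to INT
[14] I4 operands ready
[15] I4 complete
[16] R3←I4
[17] I3 complete | I5 dispatched to INT
[18] R0←I3 | I5 operands ready
[19] I5 complete | I6 dispatched to MUL
[20] R5←I5 | I6 operands ready
[21] I7 dispatched to INT
[22] I8 dispatched to ADD
[23] I8 operands ready
[24] I6 complete
[25] R1←I6 | I8 complete
[26] I7 operands ready | R2←I8
[27] I7 complete
[28] R3←I7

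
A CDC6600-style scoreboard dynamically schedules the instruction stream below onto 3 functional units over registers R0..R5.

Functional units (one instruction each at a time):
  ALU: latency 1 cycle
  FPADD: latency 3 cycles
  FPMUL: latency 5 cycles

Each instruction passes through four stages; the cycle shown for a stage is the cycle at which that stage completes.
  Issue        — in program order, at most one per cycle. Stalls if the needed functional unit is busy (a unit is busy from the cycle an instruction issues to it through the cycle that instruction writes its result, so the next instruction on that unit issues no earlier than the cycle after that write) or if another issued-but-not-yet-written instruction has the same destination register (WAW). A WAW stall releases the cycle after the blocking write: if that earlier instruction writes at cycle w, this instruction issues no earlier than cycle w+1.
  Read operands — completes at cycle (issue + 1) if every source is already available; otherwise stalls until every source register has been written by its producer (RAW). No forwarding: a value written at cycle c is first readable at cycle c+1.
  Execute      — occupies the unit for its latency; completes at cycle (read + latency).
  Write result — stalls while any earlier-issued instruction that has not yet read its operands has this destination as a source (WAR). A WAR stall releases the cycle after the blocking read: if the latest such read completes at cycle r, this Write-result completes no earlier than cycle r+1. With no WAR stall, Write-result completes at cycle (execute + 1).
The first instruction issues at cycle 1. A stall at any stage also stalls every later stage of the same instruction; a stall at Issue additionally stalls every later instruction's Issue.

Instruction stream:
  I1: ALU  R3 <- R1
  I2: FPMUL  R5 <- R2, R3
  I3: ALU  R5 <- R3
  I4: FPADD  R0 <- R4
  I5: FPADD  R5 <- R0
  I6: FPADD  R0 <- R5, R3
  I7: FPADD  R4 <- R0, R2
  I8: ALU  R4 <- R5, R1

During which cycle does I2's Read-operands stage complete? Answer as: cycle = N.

cycle 1: I1→ALU
cycle 2: I1 RO; I2→FPMUL
cycle 3: I1 EX
cycle 4: I1 WR R3
cycle 5: I2 RO
cycle 10: I2 EX
cycle 11: I2 WR R5
cycle 12: I3→ALU
cycle 13: I3 RO; I4→FPADD
cycle 14: I3 EX; I4 RO
cycle 15: I3 WR R5
cycle 17: I4 EX
cycle 18: I4 WR R0
cycle 19: I5→FPADD
cycle 20: I5 RO
cycle 23: I5 EX
cycle 24: I5 WR R5
cycle 25: I6→FPADD
cycle 26: I6 RO
cycle 29: I6 EX
cycle 30: I6 WR R0
cycle 31: I7→FPADD
cycle 32: I7 RO
cycle 35: I7 EX
cycle 36: I7 WR R4
cycle 37: I8→ALU
cycle 38: I8 RO
cycle 39: I8 EX
cycle 40: I8 WR R4

cycle = 5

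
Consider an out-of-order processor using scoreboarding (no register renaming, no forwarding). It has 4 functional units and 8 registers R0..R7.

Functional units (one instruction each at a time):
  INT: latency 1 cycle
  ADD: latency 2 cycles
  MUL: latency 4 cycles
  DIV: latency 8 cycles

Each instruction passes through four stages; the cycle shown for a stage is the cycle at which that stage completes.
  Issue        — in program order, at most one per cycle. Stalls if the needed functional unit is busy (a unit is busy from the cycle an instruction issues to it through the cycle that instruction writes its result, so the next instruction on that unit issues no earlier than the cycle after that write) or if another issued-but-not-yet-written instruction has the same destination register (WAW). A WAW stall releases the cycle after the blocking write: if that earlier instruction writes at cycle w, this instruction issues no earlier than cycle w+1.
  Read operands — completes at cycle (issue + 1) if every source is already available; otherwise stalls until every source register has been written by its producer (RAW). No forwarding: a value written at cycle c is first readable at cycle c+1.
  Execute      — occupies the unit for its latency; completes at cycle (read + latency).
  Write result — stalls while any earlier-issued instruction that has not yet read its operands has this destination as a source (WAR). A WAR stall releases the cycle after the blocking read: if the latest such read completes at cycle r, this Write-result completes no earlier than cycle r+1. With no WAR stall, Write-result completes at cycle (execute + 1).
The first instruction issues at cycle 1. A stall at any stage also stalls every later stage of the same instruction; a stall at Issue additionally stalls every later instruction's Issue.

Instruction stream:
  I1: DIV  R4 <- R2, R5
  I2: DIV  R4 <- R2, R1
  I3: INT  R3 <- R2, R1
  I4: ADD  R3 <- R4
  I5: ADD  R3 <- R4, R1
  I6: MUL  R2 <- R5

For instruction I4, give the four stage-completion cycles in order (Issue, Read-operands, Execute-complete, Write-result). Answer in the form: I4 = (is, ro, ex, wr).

I4 = (17, 23, 25, 26)

[1] issue I1 (DIV)
[2] I1 read-ops
[10] I1 finished on DIV
[11] I1→R4
[12] issue I2 (DIV)
[13] I2 read-ops, issue I3 (INT)
[14] I3 read-ops
[15] I3 finished on INT
[16] I3→R3
[17] issue I4 (ADD)
[21] I2 finished on DIV
[22] I2→R4
[23] I4 read-ops
[25] I4 finished on ADD
[26] I4→R3
[27] issue I5 (ADD)
[28] I5 read-ops, issue I6 (MUL)
[29] I6 read-ops
[30] I5 finished on ADD
[31] I5→R3
[33] I6 finished on MUL
[34] I6→R2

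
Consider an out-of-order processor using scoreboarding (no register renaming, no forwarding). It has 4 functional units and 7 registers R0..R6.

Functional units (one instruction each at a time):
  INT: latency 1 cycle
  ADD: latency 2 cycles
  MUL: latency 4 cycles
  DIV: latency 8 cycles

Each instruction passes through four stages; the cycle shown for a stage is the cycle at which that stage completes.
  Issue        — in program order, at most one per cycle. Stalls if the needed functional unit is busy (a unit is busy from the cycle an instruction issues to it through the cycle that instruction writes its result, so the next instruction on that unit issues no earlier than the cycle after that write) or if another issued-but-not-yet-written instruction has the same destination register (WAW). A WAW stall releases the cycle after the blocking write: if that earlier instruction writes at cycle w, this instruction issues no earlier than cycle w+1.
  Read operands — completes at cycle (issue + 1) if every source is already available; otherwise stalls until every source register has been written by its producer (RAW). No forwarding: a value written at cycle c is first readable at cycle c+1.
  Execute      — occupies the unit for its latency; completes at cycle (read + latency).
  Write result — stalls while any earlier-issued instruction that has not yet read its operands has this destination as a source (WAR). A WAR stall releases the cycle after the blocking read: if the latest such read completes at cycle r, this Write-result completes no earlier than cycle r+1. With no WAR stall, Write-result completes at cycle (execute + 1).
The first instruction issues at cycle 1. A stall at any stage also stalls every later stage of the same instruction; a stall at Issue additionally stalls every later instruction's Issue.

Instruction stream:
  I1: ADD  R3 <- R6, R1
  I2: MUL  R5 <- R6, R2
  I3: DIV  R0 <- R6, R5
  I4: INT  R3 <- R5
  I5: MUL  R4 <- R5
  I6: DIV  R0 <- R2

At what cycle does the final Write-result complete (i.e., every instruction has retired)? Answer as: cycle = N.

cycle 1: issue I1 (ADD)
cycle 2: I1 read-ops; issue I2 (MUL)
cycle 3: I2 read-ops; issue I3 (DIV)
cycle 4: I1 finished on ADD
cycle 5: I1→R3
cycle 6: issue I4 (INT)
cycle 7: I2 finished on MUL
cycle 8: I2→R5
cycle 9: I3 read-ops; I4 read-ops; issue I5 (MUL)
cycle 10: I4 finished on INT; I5 read-ops
cycle 11: I4→R3
cycle 14: I5 finished on MUL
cycle 15: I5→R4
cycle 17: I3 finished on DIV
cycle 18: I3→R0
cycle 19: issue I6 (DIV)
cycle 20: I6 read-ops
cycle 28: I6 finished on DIV
cycle 29: I6→R0

cycle = 29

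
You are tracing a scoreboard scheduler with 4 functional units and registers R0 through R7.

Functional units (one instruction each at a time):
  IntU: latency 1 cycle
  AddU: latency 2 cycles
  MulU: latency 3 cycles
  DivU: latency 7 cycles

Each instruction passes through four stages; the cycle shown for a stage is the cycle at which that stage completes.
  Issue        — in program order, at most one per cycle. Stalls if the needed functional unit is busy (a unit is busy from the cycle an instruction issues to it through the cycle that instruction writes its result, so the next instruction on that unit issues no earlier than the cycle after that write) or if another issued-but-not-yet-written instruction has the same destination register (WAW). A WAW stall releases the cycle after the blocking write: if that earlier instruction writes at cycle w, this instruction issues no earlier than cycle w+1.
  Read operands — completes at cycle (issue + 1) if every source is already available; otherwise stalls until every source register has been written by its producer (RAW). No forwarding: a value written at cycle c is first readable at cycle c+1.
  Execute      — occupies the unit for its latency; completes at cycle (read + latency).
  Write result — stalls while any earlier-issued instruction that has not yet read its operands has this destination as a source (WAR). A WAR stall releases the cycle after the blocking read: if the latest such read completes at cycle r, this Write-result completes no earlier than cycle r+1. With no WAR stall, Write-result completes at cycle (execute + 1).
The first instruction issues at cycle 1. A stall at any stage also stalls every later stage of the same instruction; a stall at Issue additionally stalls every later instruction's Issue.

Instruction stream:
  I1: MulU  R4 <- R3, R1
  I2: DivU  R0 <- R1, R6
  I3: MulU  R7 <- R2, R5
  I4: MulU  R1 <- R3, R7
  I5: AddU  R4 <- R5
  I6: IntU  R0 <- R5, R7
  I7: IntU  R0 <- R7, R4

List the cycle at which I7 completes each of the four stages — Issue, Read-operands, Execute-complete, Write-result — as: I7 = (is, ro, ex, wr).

[1] I1 issues→MulU
[2] I1 reads | I2 issues→DivU
[3] I2 reads
[5] I1 exec-done
[6] I1 writes R4
[7] I3 issues→MulU
[8] I3 reads
[10] I2 exec-done
[11] I2 writes R0 | I3 exec-done
[12] I3 writes R7
[13] I4 issues→MulU
[14] I4 reads | I5 issues→AddU
[15] I5 reads | I6 issues→IntU
[16] I6 reads
[17] I4 exec-done | I5 exec-done | I6 exec-done
[18] I4 writes R1 | I5 writes R4 | I6 writes R0
[19] I7 issues→IntU
[20] I7 reads
[21] I7 exec-done
[22] I7 writes R0

I7 = (19, 20, 21, 22)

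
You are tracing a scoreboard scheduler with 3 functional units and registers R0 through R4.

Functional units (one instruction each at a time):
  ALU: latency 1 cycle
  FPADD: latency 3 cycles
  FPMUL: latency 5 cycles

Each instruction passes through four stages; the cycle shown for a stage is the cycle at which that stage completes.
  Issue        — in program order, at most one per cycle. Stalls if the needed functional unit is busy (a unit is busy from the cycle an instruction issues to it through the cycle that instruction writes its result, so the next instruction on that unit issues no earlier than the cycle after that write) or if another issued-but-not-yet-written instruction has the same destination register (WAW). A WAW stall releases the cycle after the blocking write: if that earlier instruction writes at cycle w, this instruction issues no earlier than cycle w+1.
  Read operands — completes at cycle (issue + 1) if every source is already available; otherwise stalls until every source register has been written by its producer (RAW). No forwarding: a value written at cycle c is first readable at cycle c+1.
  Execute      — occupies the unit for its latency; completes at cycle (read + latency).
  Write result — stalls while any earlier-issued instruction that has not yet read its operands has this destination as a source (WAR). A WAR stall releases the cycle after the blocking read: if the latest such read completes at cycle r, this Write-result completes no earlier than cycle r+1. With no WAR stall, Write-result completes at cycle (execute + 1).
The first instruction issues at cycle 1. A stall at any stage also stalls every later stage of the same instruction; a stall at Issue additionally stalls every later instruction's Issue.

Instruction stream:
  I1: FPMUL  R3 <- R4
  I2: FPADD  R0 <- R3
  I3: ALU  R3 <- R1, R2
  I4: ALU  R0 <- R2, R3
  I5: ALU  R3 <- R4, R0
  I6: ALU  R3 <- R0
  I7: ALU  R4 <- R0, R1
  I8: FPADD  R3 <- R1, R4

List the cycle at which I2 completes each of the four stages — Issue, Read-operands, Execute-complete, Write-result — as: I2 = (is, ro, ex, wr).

I2 = (2, 9, 12, 13)

t=1  issue I1 (FPMUL)
t=2  I1 read-ops · issue I2 (FPADD)
t=7  I1 finished on FPMUL
t=8  I1→R3
t=9  I2 read-ops · issue I3 (ALU)
t=10  I3 read-ops
t=11  I3 finished on ALU
t=12  I2 finished on FPADD · I3→R3
t=13  I2→R0
t=14  issue I4 (ALU)
t=15  I4 read-ops
t=16  I4 finished on ALU
t=17  I4→R0
t=18  issue I5 (ALU)
t=19  I5 read-ops
t=20  I5 finished on ALU
t=21  I5→R3
t=22  issue I6 (ALU)
t=23  I6 read-ops
t=24  I6 finished on ALU
t=25  I6→R3
t=26  issue I7 (ALU)
t=27  I7 read-ops · issue I8 (FPADD)
t=28  I7 finished on ALU
t=29  I7→R4
t=30  I8 read-ops
t=33  I8 finished on FPADD
t=34  I8→R3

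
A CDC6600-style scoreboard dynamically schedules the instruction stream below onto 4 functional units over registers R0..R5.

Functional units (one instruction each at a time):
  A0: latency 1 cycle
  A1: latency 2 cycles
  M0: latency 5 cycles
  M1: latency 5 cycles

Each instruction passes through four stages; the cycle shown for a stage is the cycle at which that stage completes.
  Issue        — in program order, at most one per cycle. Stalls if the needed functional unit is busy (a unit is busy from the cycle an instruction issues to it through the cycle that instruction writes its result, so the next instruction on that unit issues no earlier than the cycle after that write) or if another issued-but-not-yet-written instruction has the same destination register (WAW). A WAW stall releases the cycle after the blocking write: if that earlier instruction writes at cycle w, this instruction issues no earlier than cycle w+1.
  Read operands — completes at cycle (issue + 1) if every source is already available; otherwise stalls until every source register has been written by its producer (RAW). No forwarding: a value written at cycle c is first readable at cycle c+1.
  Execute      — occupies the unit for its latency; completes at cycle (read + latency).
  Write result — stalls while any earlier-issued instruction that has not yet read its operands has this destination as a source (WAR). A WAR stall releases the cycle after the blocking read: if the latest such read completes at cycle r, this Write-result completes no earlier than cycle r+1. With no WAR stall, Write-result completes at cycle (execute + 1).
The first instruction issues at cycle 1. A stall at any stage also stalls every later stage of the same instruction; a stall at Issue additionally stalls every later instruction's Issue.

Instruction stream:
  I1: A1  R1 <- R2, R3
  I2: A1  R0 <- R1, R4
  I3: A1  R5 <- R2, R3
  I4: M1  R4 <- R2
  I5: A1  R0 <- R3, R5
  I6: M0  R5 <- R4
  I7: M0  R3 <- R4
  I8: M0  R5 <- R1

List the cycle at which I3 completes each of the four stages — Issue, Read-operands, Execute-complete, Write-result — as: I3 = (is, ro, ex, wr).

I1  is:1  ro:2  ex:4  wr:5
I2  is:6  ro:7  ex:9  wr:10  — struct: A1 busy until I1 writes@5
I3  is:11  ro:12  ex:14  wr:15  — struct: A1 busy until I2 writes@10
I4  is:12  ro:13  ex:18  wr:19
I5  is:16  ro:17  ex:19  wr:20  — struct: A1 busy until I3 writes@15
I6  is:17  ro:20  ex:25  wr:26  — RAW R4: wait I4 write@19
I7  is:27  ro:28  ex:33  wr:34  — struct: M0 busy until I6 writes@26
I8  is:35  ro:36  ex:41  wr:42  — struct: M0 busy until I7 writes@34

I3 = (11, 12, 14, 15)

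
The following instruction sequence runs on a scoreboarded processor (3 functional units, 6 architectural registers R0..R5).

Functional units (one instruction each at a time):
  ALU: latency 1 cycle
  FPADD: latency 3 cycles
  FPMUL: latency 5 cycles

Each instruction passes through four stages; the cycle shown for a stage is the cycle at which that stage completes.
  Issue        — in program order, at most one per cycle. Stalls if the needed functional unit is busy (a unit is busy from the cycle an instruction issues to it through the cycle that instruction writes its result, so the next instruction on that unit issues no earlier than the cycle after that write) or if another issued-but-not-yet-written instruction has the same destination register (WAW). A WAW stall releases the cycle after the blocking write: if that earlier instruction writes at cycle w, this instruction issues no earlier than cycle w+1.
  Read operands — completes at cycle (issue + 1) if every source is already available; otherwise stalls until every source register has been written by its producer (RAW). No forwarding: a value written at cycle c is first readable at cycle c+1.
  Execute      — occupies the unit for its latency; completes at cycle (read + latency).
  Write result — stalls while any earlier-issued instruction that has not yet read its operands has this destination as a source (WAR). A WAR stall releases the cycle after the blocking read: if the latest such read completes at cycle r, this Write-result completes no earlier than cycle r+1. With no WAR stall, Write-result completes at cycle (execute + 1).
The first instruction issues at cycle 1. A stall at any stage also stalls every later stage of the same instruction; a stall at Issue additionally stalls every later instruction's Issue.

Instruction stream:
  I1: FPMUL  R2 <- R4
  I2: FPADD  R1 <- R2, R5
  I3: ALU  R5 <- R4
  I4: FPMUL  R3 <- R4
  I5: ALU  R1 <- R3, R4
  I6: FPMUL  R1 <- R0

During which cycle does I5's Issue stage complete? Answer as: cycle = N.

cycle = 14

c1: I1→FPMUL
c2: I1 RO; I2→FPADD
c3: I3→ALU
c4: I3 RO
c5: I3 EX
c7: I1 EX
c8: I1 WR R2
c9: I2 RO; I4→FPMUL
c10: I3 WR R5; I4 RO
c12: I2 EX
c13: I2 WR R1
c14: I5→ALU
c15: I4 EX
c16: I4 WR R3
c17: I5 RO
c18: I5 EX
c19: I5 WR R1
c20: I6→FPMUL
c21: I6 RO
c26: I6 EX
c27: I6 WR R1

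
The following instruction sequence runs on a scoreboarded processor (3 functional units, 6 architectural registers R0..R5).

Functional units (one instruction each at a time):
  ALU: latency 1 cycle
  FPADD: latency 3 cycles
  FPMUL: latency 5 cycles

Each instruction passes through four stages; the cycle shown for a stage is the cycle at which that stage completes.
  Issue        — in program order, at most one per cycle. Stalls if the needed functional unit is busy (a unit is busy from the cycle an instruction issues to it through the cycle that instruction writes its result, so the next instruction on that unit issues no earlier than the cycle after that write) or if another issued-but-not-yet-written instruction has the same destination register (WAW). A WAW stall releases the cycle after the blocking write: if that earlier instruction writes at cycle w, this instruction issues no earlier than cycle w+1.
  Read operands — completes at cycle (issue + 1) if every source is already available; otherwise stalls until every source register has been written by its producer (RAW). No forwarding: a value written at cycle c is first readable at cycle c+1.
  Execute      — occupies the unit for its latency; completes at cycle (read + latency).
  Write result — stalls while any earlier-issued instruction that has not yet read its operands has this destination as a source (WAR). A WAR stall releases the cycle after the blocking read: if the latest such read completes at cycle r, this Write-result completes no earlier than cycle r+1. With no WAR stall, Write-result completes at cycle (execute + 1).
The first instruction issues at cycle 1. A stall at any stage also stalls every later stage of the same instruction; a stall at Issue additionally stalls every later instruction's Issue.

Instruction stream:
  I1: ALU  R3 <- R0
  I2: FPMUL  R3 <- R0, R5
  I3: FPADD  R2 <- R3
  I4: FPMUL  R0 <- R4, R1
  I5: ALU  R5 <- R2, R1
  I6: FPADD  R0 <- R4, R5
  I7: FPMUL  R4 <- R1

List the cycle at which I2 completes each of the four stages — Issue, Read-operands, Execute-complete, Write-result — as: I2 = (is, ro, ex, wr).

I2 = (5, 6, 11, 12)

t=1  issue I1 (ALU)
t=2  I1 read-ops
t=3  I1 finished on ALU
t=4  I1→R3
t=5  issue I2 (FPMUL)
t=6  I2 read-ops; issue I3 (FPADD)
t=11  I2 finished on FPMUL
t=12  I2→R3
t=13  I3 read-ops; issue I4 (FPMUL)
t=14  I4 read-ops; issue I5 (ALU)
t=16  I3 finished on FPADD
t=17  I3→R2
t=18  I5 read-ops
t=19  I4 finished on FPMUL; I5 finished on ALU
t=20  I4→R0; I5→R5
t=21  issue I6 (FPADD)
t=22  I6 read-ops; issue I7 (FPMUL)
t=23  I7 read-ops
t=25  I6 finished on FPADD
t=26  I6→R0
t=28  I7 finished on FPMUL
t=29  I7→R4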